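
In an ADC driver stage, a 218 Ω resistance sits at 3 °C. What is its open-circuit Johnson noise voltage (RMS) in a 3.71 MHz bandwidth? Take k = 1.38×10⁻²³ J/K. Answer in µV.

3.51 µV

T = 3 °C + 273.15 = 276.15 K
V_n = √(4kTRB)
4kTRB = 4 × 1.38×10⁻²³ × 276.15 × 2.18×10² × 3.71×10⁶ = 1.23×10⁻¹¹ V²
V_n = √(1.23×10⁻¹¹) = 3.51×10⁻⁶ V = 3.51 µV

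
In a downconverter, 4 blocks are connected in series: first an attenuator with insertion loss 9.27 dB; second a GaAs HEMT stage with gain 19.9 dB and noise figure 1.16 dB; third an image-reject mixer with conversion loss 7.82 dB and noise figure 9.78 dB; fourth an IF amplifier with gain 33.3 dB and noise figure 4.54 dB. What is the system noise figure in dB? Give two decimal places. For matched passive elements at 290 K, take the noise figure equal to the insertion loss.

11.05 dB

Convert to linear (a loss of L dB is a gain of −L dB): F_i = 10^(NF_i/10), G_i = 10^(G_i,dB/10)
  Stage 1: F_1 = 10^(9.27/10) = 8.453, G_1 = 10^(−9.27/10) = 0.1183
  Stage 2: F_2 = 10^(1.16/10) = 1.306, G_2 = 10^(19.9/10) = 97.72
  Stage 3: F_3 = 10^(9.78/10) = 9.506, G_3 = 10^(−7.82/10) = 0.1652
  Stage 4: F_4 = 10^(4.54/10) = 2.844, G_4 = 10^(33.3/10) = 2138
Friis cascade:
  F = 8.453 + (1.306 − 1)/0.1183 + (9.506 − 1)/11.56 + (2.844 − 1)/1.910 = 12.74
NF = 10 log₁₀(12.74) = 11.05 dB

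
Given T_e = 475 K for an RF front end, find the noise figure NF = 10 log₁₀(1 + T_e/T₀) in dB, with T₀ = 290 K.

F = 1 + T_e/T₀ = 1 + 475/290 = 2.63793
NF = 10 log₁₀(2.63793) = 4.21 dB

4.21 dB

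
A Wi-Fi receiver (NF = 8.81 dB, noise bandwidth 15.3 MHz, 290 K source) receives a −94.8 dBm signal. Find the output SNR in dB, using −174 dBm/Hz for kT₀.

Noise floor: N = −174 + 10 log₁₀(B) + NF
10 log₁₀(1.53×10⁷) = 71.85 dB
N = −174 + 71.85 + 8.81 = −93.34 dBm
SNR = P_sig − N = −94.8 − (−93.34) = −1.46 dB → −1.5 dB

−1.5 dB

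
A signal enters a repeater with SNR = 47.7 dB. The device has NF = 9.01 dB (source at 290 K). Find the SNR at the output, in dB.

By definition F = SNR_in/SNR_out, so in dB: SNR_out = SNR_in − NF
SNR_out = 47.7 − 9.01 = 38.69 dB

38.69 dB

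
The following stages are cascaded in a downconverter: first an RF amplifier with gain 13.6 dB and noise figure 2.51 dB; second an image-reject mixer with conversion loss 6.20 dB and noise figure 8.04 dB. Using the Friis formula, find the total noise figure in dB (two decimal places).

3.05 dB

Convert to linear (a loss of L dB is a gain of −L dB): F_i = 10^(NF_i/10), G_i = 10^(G_i,dB/10)
  Stage 1: F_1 = 10^(2.51/10) = 1.782, G_1 = 10^(13.6/10) = 22.91
  Stage 2: F_2 = 10^(8.04/10) = 6.368, G_2 = 10^(−6.20/10) = 0.2399
Friis cascade:
  F = 1.782 + (6.368 − 1)/22.91 = 2.017
NF = 10 log₁₀(2.017) = 3.05 dB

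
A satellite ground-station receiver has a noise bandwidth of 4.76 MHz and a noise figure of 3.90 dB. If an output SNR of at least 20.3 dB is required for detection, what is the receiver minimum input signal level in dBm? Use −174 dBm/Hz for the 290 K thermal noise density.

−83.0 dBm

Sensitivity = −174 + 10 log₁₀(B) + NF + SNR_min
= −174 + 66.78 + 3.90 + 20.3
= −83.02 dBm → −83.0 dBm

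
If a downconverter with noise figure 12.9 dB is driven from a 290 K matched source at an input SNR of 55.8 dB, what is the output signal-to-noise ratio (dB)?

42.9 dB

By definition F = SNR_in/SNR_out, so in dB: SNR_out = SNR_in − NF
SNR_out = 55.8 − 12.9 = 42.9 dB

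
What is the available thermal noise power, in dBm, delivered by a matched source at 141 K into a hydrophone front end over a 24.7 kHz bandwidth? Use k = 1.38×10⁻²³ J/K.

P_n = kTB = 1.38×10⁻²³ × 141 × 2.47×10⁴ = 4.81×10⁻¹⁷ W
In dBm: 10 log₁₀(4.81×10⁻¹⁷ / 10⁻³) = −133.2 dBm

−133.2 dBm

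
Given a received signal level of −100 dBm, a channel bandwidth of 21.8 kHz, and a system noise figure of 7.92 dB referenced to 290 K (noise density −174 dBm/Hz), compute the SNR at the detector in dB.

Noise floor: N = −174 + 10 log₁₀(B) + NF
10 log₁₀(2.18×10⁴) = 43.38 dB
N = −174 + 43.38 + 7.92 = −122.70 dBm
SNR = P_sig − N = −100 − (−122.70) = 22.70 dB → 22.7 dB

22.7 dB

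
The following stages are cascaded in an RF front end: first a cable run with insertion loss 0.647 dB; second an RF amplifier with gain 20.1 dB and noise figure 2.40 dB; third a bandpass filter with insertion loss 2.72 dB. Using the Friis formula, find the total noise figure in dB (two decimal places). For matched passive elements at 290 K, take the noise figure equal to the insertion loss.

3.07 dB

Convert to linear (a loss of L dB is a gain of −L dB): F_i = 10^(NF_i/10), G_i = 10^(G_i,dB/10)
  Stage 1: F_1 = 10^(0.647/10) = 1.161, G_1 = 10^(−0.647/10) = 0.8616
  Stage 2: F_2 = 10^(2.40/10) = 1.738, G_2 = 10^(20.1/10) = 102.3
  Stage 3: F_3 = 10^(2.72/10) = 1.871, G_3 = 10^(−2.72/10) = 0.5346
Friis cascade:
  F = 1.161 + (1.738 − 1)/0.8616 + (1.871 − 1)/88.17 = 2.027
NF = 10 log₁₀(2.027) = 3.07 dB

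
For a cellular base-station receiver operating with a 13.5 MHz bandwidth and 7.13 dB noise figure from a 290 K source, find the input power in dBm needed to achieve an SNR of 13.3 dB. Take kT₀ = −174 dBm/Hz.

−82.3 dBm

Sensitivity = −174 + 10 log₁₀(B) + NF + SNR_min
= −174 + 71.3 + 7.13 + 13.3
= −82.27 dBm → −82.3 dBm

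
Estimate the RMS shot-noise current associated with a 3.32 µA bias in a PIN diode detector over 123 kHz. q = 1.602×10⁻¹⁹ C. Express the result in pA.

362 pA

I_n = √(2qI·B)
2qI·B = 2 × 1.602×10⁻¹⁹ × 3.32×10⁻⁶ × 1.23×10⁵ = 1.31×10⁻¹⁹ A²
I_n = √(1.31×10⁻¹⁹) = 3.62×10⁻¹⁰ A = 362 pA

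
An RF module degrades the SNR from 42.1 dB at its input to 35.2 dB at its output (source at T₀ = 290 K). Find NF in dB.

6.9 dB

NF (dB) = SNR_in(dB) − SNR_out(dB) when the source is at T₀
NF = 42.1 − 35.2 = 6.9 dB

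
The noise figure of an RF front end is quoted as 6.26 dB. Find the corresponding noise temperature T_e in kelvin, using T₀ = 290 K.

936 K

F = 10^(6.26/10) = 4.22669
T_e = (F − 1)·T₀ = (4.22669 − 1) × 290 = 936 K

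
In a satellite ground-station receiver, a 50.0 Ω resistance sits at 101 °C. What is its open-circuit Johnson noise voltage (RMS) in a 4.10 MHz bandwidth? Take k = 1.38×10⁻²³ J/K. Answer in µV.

T = 101 °C + 273.15 = 374.15 K
V_n = √(4kTRB)
4kTRB = 4 × 1.38×10⁻²³ × 374.15 × 5.00×10¹ × 4.10×10⁶ = 4.23×10⁻¹² V²
V_n = √(4.23×10⁻¹²) = 2.06×10⁻⁶ V = 2.06 µV

2.06 µV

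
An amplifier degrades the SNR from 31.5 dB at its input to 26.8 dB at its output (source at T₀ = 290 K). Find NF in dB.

4.7 dB

NF (dB) = SNR_in(dB) − SNR_out(dB) when the source is at T₀
NF = 31.5 − 26.8 = 4.7 dB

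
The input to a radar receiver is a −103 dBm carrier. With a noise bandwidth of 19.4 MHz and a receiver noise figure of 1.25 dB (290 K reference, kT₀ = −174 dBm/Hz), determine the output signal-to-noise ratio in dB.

Noise floor: N = −174 + 10 log₁₀(B) + NF
10 log₁₀(1.94×10⁷) = 72.88 dB
N = −174 + 72.88 + 1.25 = −99.87 dBm
SNR = P_sig − N = −103 − (−99.87) = −3.13 dB → −3.1 dB

−3.1 dB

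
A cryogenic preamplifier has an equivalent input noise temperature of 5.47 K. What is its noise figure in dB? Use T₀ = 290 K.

0.081 dB

F = 1 + T_e/T₀ = 1 + 5.47/290 = 1.01886
NF = 10 log₁₀(1.01886) = 0.081 dB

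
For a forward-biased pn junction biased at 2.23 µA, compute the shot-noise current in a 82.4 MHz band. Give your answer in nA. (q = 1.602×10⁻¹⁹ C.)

7.67 nA

I_n = √(2qI·B)
2qI·B = 2 × 1.602×10⁻¹⁹ × 2.23×10⁻⁶ × 8.24×10⁷ = 5.89×10⁻¹⁷ A²
I_n = √(5.89×10⁻¹⁷) = 7.67×10⁻⁹ A = 7.67 nA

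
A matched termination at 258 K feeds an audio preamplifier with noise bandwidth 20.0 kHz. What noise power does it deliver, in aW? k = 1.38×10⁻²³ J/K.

P_n = kTB = 1.38×10⁻²³ × 258 × 2.00×10⁴ = 7.12×10⁻¹⁷ W = 71.2 aW

71.2 aW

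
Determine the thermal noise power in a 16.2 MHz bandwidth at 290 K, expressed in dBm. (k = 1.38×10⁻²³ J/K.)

P_n = kTB = 1.38×10⁻²³ × 290 × 1.62×10⁷ = 6.48×10⁻¹⁴ W
In dBm: 10 log₁₀(6.48×10⁻¹⁴ / 10⁻³) = −101.9 dBm

−101.9 dBm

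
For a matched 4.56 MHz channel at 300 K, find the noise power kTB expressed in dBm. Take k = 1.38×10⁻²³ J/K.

−107.2 dBm

P_n = kTB = 1.38×10⁻²³ × 300 × 4.56×10⁶ = 1.89×10⁻¹⁴ W
In dBm: 10 log₁₀(1.89×10⁻¹⁴ / 10⁻³) = −107.2 dBm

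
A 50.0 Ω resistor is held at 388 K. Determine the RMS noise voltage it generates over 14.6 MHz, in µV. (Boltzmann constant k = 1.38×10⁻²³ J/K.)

V_n = √(4kTRB)
4kTRB = 4 × 1.38×10⁻²³ × 388 × 5.00×10¹ × 1.46×10⁷ = 1.56×10⁻¹¹ V²
V_n = √(1.56×10⁻¹¹) = 3.95×10⁻⁶ V = 3.95 µV

3.95 µV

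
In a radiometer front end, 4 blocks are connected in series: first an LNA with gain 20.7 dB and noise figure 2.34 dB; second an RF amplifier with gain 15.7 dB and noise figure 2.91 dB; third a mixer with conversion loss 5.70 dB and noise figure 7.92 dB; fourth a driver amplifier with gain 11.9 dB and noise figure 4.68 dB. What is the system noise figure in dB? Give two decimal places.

Convert to linear (a loss of L dB is a gain of −L dB): F_i = 10^(NF_i/10), G_i = 10^(G_i,dB/10)
  Stage 1: F_1 = 10^(2.34/10) = 1.714, G_1 = 10^(20.7/10) = 117.5
  Stage 2: F_2 = 10^(2.91/10) = 1.954, G_2 = 10^(15.7/10) = 37.15
  Stage 3: F_3 = 10^(7.92/10) = 6.194, G_3 = 10^(−5.70/10) = 0.2692
  Stage 4: F_4 = 10^(4.68/10) = 2.938, G_4 = 10^(11.9/10) = 15.49
Friis cascade:
  F = 1.714 + (1.954 − 1)/117.5 + (6.194 − 1)/4365 + (2.938 − 1)/1175 = 1.725
NF = 10 log₁₀(1.725) = 2.37 dB

2.37 dB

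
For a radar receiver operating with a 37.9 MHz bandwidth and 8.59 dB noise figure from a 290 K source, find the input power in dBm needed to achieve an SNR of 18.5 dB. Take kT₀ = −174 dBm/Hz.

Sensitivity = −174 + 10 log₁₀(B) + NF + SNR_min
= −174 + 75.79 + 8.59 + 18.5
= −71.12 dBm → −71.1 dBm

−71.1 dBm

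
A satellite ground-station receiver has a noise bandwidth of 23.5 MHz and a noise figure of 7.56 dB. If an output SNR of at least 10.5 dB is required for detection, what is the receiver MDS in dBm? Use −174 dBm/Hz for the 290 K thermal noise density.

−82.2 dBm

Sensitivity = −174 + 10 log₁₀(B) + NF + SNR_min
= −174 + 73.71 + 7.56 + 10.5
= −82.23 dBm → −82.2 dBm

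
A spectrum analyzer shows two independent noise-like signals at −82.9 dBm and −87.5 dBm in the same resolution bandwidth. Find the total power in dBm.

Convert to linear, add, convert back:
P₁ = 5.13×10⁻¹² W, P₂ = 1.78×10⁻¹² W
P_tot = 6.91×10⁻¹² W → 10 log₁₀(P_tot / 10⁻³) = −81.6 dBm

−81.6 dBm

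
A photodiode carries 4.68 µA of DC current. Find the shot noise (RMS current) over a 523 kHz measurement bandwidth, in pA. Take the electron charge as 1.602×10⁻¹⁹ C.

886 pA

I_n = √(2qI·B)
2qI·B = 2 × 1.602×10⁻¹⁹ × 4.68×10⁻⁶ × 5.23×10⁵ = 7.84×10⁻¹⁹ A²
I_n = √(7.84×10⁻¹⁹) = 8.86×10⁻¹⁰ A = 886 pA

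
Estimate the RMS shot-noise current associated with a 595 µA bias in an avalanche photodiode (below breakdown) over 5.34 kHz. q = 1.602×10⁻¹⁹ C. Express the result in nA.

I_n = √(2qI·B)
2qI·B = 2 × 1.602×10⁻¹⁹ × 5.95×10⁻⁴ × 5.34×10³ = 1.02×10⁻¹⁸ A²
I_n = √(1.02×10⁻¹⁸) = 1.01×10⁻⁹ A = 1.01 nA

1.01 nA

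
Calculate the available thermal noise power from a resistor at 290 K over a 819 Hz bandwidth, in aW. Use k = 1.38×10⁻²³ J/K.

3.28 aW

P_n = kTB = 1.38×10⁻²³ × 290 × 8.19×10² = 3.28×10⁻¹⁸ W = 3.28 aW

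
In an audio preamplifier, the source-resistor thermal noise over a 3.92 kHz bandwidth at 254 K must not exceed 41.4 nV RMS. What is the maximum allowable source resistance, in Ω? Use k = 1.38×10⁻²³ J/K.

Johnson–Nyquist: V_n = √(4kTRB) ⇒ R = V_n² / (4kTB)
4kTB = 4 × 1.38×10⁻²³ × 254 × 3.92×10³ = 5.50×10⁻¹⁷
R = (4.14×10⁻⁸)² / 5.50×10⁻¹⁷ = 3.12×10¹ Ω = 31.2 Ω

31.2 Ω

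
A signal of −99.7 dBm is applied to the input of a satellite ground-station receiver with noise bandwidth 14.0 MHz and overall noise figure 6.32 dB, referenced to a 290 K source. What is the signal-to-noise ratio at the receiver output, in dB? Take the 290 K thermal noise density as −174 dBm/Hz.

−3.5 dB

Noise floor: N = −174 + 10 log₁₀(B) + NF
10 log₁₀(1.40×10⁷) = 71.46 dB
N = −174 + 71.46 + 6.32 = −96.22 dBm
SNR = P_sig − N = −99.7 − (−96.22) = −3.48 dB → −3.5 dB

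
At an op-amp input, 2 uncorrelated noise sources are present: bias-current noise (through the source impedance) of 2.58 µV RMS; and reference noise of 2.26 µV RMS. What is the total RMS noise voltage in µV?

Uncorrelated sources add in power (mean-square): V_tot = √(ΣV_i²)
V_tot = √[(2.58×10⁻⁶)² + (2.26×10⁻⁶)²] = 3.43×10⁻⁶ V = 3.43 µV

3.43 µV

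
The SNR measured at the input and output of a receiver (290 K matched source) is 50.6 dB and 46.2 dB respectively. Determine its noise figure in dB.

4.4 dB

NF (dB) = SNR_in(dB) − SNR_out(dB) when the source is at T₀
NF = 50.6 − 46.2 = 4.4 dB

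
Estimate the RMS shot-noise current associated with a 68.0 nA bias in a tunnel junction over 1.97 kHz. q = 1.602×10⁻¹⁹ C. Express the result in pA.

I_n = √(2qI·B)
2qI·B = 2 × 1.602×10⁻¹⁹ × 6.80×10⁻⁸ × 1.97×10³ = 4.29×10⁻²³ A²
I_n = √(4.29×10⁻²³) = 6.55×10⁻¹² A = 6.55 pA

6.55 pA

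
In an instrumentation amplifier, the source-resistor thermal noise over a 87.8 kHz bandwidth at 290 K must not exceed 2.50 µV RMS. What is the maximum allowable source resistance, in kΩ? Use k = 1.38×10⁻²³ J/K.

4.45 kΩ

Johnson–Nyquist: V_n = √(4kTRB) ⇒ R = V_n² / (4kTB)
4kTB = 4 × 1.38×10⁻²³ × 290 × 8.78×10⁴ = 1.41×10⁻¹⁵
R = (2.50×10⁻⁶)² / 1.41×10⁻¹⁵ = 4.45×10³ Ω = 4.45 kΩ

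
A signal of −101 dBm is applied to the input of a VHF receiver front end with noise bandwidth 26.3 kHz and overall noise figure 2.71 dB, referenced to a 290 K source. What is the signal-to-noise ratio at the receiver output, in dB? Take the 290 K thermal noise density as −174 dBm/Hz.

Noise floor: N = −174 + 10 log₁₀(B) + NF
10 log₁₀(2.63×10⁴) = 44.2 dB
N = −174 + 44.2 + 2.71 = −127.09 dBm
SNR = P_sig − N = −101 − (−127.09) = 26.09 dB → 26.1 dB

26.1 dB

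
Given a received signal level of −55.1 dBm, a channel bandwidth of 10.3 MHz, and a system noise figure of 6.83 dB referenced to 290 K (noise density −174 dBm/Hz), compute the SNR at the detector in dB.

Noise floor: N = −174 + 10 log₁₀(B) + NF
10 log₁₀(1.03×10⁷) = 70.13 dB
N = −174 + 70.13 + 6.83 = −97.04 dBm
SNR = P_sig − N = −55.1 − (−97.04) = 41.94 dB → 41.9 dB

41.9 dB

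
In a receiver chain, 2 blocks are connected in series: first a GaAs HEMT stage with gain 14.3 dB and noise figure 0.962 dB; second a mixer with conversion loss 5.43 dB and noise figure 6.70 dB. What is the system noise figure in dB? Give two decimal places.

1.41 dB

Convert to linear (a loss of L dB is a gain of −L dB): F_i = 10^(NF_i/10), G_i = 10^(G_i,dB/10)
  Stage 1: F_1 = 10^(0.962/10) = 1.248, G_1 = 10^(14.3/10) = 26.92
  Stage 2: F_2 = 10^(6.70/10) = 4.677, G_2 = 10^(−5.43/10) = 0.2864
Friis cascade:
  F = 1.248 + (4.677 − 1)/26.92 = 1.385
NF = 10 log₁₀(1.385) = 1.41 dB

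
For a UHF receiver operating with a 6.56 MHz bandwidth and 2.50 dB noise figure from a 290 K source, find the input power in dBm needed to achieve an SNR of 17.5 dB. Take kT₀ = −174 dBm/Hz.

−85.8 dBm

Sensitivity = −174 + 10 log₁₀(B) + NF + SNR_min
= −174 + 68.17 + 2.50 + 17.5
= −85.83 dBm → −85.8 dBm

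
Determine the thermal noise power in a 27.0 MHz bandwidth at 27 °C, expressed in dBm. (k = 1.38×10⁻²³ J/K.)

T = 27 °C + 273.15 = 300.15 K
P_n = kTB = 1.38×10⁻²³ × 300.15 × 2.70×10⁷ = 1.12×10⁻¹³ W
In dBm: 10 log₁₀(1.12×10⁻¹³ / 10⁻³) = −99.5 dBm

−99.5 dBm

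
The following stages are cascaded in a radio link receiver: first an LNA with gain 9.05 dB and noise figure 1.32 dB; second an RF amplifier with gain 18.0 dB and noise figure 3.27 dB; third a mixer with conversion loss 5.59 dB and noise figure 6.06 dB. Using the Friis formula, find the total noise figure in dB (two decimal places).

Convert to linear (a loss of L dB is a gain of −L dB): F_i = 10^(NF_i/10), G_i = 10^(G_i,dB/10)
  Stage 1: F_1 = 10^(1.32/10) = 1.355, G_1 = 10^(9.05/10) = 8.035
  Stage 2: F_2 = 10^(3.27/10) = 2.123, G_2 = 10^(18.0/10) = 63.10
  Stage 3: F_3 = 10^(6.06/10) = 4.036, G_3 = 10^(−5.59/10) = 0.2761
Friis cascade:
  F = 1.355 + (2.123 − 1)/8.035 + (4.036 − 1)/507.0 = 1.501
NF = 10 log₁₀(1.501) = 1.76 dB

1.76 dB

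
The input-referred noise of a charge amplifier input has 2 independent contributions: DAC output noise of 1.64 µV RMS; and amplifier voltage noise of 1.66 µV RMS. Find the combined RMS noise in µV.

Uncorrelated sources add in power (mean-square): V_tot = √(ΣV_i²)
V_tot = √[(1.64×10⁻⁶)² + (1.66×10⁻⁶)²] = 2.33×10⁻⁶ V = 2.33 µV

2.33 µV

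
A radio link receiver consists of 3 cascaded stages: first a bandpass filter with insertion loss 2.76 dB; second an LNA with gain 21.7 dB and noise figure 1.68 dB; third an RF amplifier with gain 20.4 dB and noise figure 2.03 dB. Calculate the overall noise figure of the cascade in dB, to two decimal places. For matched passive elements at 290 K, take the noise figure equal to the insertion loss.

Convert to linear (a loss of L dB is a gain of −L dB): F_i = 10^(NF_i/10), G_i = 10^(G_i,dB/10)
  Stage 1: F_1 = 10^(2.76/10) = 1.888, G_1 = 10^(−2.76/10) = 0.5297
  Stage 2: F_2 = 10^(1.68/10) = 1.472, G_2 = 10^(21.7/10) = 147.9
  Stage 3: F_3 = 10^(2.03/10) = 1.596, G_3 = 10^(20.4/10) = 109.6
Friis cascade:
  F = 1.888 + (1.472 − 1)/0.5297 + (1.596 − 1)/78.34 = 2.787
NF = 10 log₁₀(2.787) = 4.45 dB

4.45 dB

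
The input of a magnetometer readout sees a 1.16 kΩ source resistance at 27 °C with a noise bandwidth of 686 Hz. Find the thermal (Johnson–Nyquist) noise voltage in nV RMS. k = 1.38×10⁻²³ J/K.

115 nV

T = 27 °C + 273.15 = 300.15 K
V_n = √(4kTRB)
4kTRB = 4 × 1.38×10⁻²³ × 300.15 × 1.16×10³ × 6.86×10² = 1.32×10⁻¹⁴ V²
V_n = √(1.32×10⁻¹⁴) = 1.15×10⁻⁷ V = 115 nV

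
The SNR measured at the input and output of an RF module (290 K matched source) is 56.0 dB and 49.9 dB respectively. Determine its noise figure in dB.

NF (dB) = SNR_in(dB) − SNR_out(dB) when the source is at T₀
NF = 56.0 − 49.9 = 6.1 dB

6.1 dB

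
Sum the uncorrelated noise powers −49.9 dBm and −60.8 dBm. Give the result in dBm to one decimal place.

−49.6 dBm

Convert to linear, add, convert back:
P₁ = 1.02×10⁻⁸ W, P₂ = 8.32×10⁻¹⁰ W
P_tot = 1.11×10⁻⁸ W → 10 log₁₀(P_tot / 10⁻³) = −49.6 dBm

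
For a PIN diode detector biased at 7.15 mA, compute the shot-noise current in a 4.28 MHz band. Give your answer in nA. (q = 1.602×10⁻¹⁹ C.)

I_n = √(2qI·B)
2qI·B = 2 × 1.602×10⁻¹⁹ × 7.15×10⁻³ × 4.28×10⁶ = 9.80×10⁻¹⁵ A²
I_n = √(9.80×10⁻¹⁵) = 9.90×10⁻⁸ A = 99.0 nA

99.0 nA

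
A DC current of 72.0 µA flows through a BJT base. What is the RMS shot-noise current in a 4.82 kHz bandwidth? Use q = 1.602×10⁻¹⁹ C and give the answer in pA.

333 pA

I_n = √(2qI·B)
2qI·B = 2 × 1.602×10⁻¹⁹ × 7.20×10⁻⁵ × 4.82×10³ = 1.11×10⁻¹⁹ A²
I_n = √(1.11×10⁻¹⁹) = 3.33×10⁻¹⁰ A = 333 pA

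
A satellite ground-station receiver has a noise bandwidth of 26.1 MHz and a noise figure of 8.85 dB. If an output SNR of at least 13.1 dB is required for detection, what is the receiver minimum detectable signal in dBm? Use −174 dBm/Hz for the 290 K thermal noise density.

Sensitivity = −174 + 10 log₁₀(B) + NF + SNR_min
= −174 + 74.17 + 8.85 + 13.1
= −77.88 dBm → −77.9 dBm

−77.9 dBm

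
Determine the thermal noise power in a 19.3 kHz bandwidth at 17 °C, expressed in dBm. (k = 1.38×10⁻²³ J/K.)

T = 17 °C + 273.15 = 290.15 K
P_n = kTB = 1.38×10⁻²³ × 290.15 × 1.93×10⁴ = 7.73×10⁻¹⁷ W
In dBm: 10 log₁₀(7.73×10⁻¹⁷ / 10⁻³) = −131.1 dBm

−131.1 dBm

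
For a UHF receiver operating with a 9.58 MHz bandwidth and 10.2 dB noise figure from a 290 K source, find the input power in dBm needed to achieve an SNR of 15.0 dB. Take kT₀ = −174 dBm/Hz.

−79.0 dBm

Sensitivity = −174 + 10 log₁₀(B) + NF + SNR_min
= −174 + 69.81 + 10.2 + 15.0
= −78.99 dBm → −79.0 dBm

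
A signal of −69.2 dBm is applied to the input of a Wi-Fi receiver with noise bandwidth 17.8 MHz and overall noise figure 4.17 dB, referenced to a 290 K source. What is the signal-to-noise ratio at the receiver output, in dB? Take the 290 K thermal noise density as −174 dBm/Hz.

Noise floor: N = −174 + 10 log₁₀(B) + NF
10 log₁₀(1.78×10⁷) = 72.5 dB
N = −174 + 72.5 + 4.17 = −97.33 dBm
SNR = P_sig − N = −69.2 − (−97.33) = 28.13 dB → 28.1 dB

28.1 dB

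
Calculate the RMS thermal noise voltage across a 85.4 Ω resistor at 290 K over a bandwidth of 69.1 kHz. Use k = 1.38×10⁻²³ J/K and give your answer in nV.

V_n = √(4kTRB)
4kTRB = 4 × 1.38×10⁻²³ × 290 × 8.54×10¹ × 6.91×10⁴ = 9.45×10⁻¹⁴ V²
V_n = √(9.45×10⁻¹⁴) = 3.07×10⁻⁷ V = 307 nV

307 nV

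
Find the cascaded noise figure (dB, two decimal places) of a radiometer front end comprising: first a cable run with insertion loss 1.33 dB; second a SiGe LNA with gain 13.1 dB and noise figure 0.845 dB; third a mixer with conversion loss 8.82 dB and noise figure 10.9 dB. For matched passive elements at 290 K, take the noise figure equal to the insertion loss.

3.81 dB

Convert to linear (a loss of L dB is a gain of −L dB): F_i = 10^(NF_i/10), G_i = 10^(G_i,dB/10)
  Stage 1: F_1 = 10^(1.33/10) = 1.358, G_1 = 10^(−1.33/10) = 0.7362
  Stage 2: F_2 = 10^(0.845/10) = 1.215, G_2 = 10^(13.1/10) = 20.42
  Stage 3: F_3 = 10^(10.9/10) = 12.30, G_3 = 10^(−8.82/10) = 0.1312
Friis cascade:
  F = 1.358 + (1.215 − 1)/0.7362 + (12.30 − 1)/15.03 = 2.402
NF = 10 log₁₀(2.402) = 3.81 dB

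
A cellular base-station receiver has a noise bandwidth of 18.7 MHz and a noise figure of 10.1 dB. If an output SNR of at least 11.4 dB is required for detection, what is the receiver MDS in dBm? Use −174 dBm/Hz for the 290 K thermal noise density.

Sensitivity = −174 + 10 log₁₀(B) + NF + SNR_min
= −174 + 72.72 + 10.1 + 11.4
= −79.78 dBm → −79.8 dBm

−79.8 dBm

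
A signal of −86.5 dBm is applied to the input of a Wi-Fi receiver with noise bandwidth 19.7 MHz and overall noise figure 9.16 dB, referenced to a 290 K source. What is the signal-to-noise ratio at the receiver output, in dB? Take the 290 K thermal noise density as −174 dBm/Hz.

Noise floor: N = −174 + 10 log₁₀(B) + NF
10 log₁₀(1.97×10⁷) = 72.94 dB
N = −174 + 72.94 + 9.16 = −91.90 dBm
SNR = P_sig − N = −86.5 − (−91.90) = 5.40 dB → 5.4 dB

5.4 dB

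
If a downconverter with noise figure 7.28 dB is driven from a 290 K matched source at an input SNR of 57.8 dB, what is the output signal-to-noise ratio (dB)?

50.52 dB

By definition F = SNR_in/SNR_out, so in dB: SNR_out = SNR_in − NF
SNR_out = 57.8 − 7.28 = 50.52 dB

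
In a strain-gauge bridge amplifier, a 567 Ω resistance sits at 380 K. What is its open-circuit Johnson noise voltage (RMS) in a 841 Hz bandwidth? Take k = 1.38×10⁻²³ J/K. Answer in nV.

100 nV

V_n = √(4kTRB)
4kTRB = 4 × 1.38×10⁻²³ × 380 × 5.67×10² × 8.41×10² = 1.00×10⁻¹⁴ V²
V_n = √(1.00×10⁻¹⁴) = 1.00×10⁻⁷ V = 100 nV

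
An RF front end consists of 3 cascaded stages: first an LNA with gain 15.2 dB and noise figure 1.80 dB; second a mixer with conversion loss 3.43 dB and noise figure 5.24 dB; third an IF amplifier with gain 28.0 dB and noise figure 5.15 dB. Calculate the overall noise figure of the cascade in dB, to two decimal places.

Convert to linear (a loss of L dB is a gain of −L dB): F_i = 10^(NF_i/10), G_i = 10^(G_i,dB/10)
  Stage 1: F_1 = 10^(1.80/10) = 1.514, G_1 = 10^(15.2/10) = 33.11
  Stage 2: F_2 = 10^(5.24/10) = 3.342, G_2 = 10^(−3.43/10) = 0.4539
  Stage 3: F_3 = 10^(5.15/10) = 3.273, G_3 = 10^(28.0/10) = 631.0
Friis cascade:
  F = 1.514 + (3.342 − 1)/33.11 + (3.273 − 1)/15.03 = 1.736
NF = 10 log₁₀(1.736) = 2.39 dB

2.39 dB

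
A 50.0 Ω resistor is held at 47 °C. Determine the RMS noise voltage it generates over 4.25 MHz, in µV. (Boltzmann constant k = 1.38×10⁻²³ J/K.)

T = 47 °C + 273.15 = 320.15 K
V_n = √(4kTRB)
4kTRB = 4 × 1.38×10⁻²³ × 320.15 × 5.00×10¹ × 4.25×10⁶ = 3.76×10⁻¹² V²
V_n = √(3.76×10⁻¹²) = 1.94×10⁻⁶ V = 1.94 µV

1.94 µV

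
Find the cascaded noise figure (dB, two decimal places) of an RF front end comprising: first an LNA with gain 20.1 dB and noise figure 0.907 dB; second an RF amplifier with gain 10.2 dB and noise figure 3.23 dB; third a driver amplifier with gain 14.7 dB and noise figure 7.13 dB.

Convert to linear (a loss of L dB is a gain of −L dB): F_i = 10^(NF_i/10), G_i = 10^(G_i,dB/10)
  Stage 1: F_1 = 10^(0.907/10) = 1.232, G_1 = 10^(20.1/10) = 102.3
  Stage 2: F_2 = 10^(3.23/10) = 2.104, G_2 = 10^(10.2/10) = 10.47
  Stage 3: F_3 = 10^(7.13/10) = 5.164, G_3 = 10^(14.7/10) = 29.51
Friis cascade:
  F = 1.232 + (2.104 − 1)/102.3 + (5.164 − 1)/1072 = 1.247
NF = 10 log₁₀(1.247) = 0.96 dB

0.96 dB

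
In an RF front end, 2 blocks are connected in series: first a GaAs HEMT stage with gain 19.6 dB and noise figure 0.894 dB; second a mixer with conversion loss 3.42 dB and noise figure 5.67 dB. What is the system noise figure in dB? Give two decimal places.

Convert to linear (a loss of L dB is a gain of −L dB): F_i = 10^(NF_i/10), G_i = 10^(G_i,dB/10)
  Stage 1: F_1 = 10^(0.894/10) = 1.229, G_1 = 10^(19.6/10) = 91.20
  Stage 2: F_2 = 10^(5.67/10) = 3.690, G_2 = 10^(−3.42/10) = 0.4550
Friis cascade:
  F = 1.229 + (3.690 − 1)/91.20 = 1.258
NF = 10 log₁₀(1.258) = 1.00 dB

1.00 dB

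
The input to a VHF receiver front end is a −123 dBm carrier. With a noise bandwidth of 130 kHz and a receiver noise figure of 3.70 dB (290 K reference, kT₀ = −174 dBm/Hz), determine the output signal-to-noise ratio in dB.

−3.8 dB

Noise floor: N = −174 + 10 log₁₀(B) + NF
10 log₁₀(1.30×10⁵) = 51.14 dB
N = −174 + 51.14 + 3.70 = −119.16 dBm
SNR = P_sig − N = −123 − (−119.16) = −3.84 dB → −3.8 dB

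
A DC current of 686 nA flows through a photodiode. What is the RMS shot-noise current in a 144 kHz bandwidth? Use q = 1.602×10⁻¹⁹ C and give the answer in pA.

178 pA

I_n = √(2qI·B)
2qI·B = 2 × 1.602×10⁻¹⁹ × 6.86×10⁻⁷ × 1.44×10⁵ = 3.17×10⁻²⁰ A²
I_n = √(3.17×10⁻²⁰) = 1.78×10⁻¹⁰ A = 178 pA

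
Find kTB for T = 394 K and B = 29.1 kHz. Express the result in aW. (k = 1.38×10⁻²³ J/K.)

P_n = kTB = 1.38×10⁻²³ × 394 × 2.91×10⁴ = 1.58×10⁻¹⁶ W = 158 aW

158 aW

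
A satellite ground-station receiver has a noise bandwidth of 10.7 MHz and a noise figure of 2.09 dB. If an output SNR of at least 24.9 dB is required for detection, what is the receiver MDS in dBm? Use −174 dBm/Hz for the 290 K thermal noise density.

Sensitivity = −174 + 10 log₁₀(B) + NF + SNR_min
= −174 + 70.29 + 2.09 + 24.9
= −76.72 dBm → −76.7 dBm

−76.7 dBm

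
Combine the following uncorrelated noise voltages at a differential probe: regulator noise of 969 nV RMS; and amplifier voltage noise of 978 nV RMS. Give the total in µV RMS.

Uncorrelated sources add in power (mean-square): V_tot = √(ΣV_i²)
V_tot = √[(9.69×10⁻⁷)² + (9.78×10⁻⁷)²] = 1.38×10⁻⁶ V = 1.38 µV

1.38 µV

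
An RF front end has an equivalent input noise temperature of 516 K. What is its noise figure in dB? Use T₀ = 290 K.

4.44 dB

F = 1 + T_e/T₀ = 1 + 516/290 = 2.77931
NF = 10 log₁₀(2.77931) = 4.44 dB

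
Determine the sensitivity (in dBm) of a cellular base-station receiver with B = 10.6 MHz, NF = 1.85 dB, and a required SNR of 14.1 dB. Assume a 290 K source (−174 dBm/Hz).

−87.8 dBm

Sensitivity = −174 + 10 log₁₀(B) + NF + SNR_min
= −174 + 70.25 + 1.85 + 14.1
= −87.80 dBm → −87.8 dBm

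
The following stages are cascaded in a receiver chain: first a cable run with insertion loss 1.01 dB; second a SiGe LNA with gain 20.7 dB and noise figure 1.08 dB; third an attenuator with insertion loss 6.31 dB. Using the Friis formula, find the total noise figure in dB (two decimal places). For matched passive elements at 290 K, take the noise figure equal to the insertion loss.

2.18 dB

Convert to linear (a loss of L dB is a gain of −L dB): F_i = 10^(NF_i/10), G_i = 10^(G_i,dB/10)
  Stage 1: F_1 = 10^(1.01/10) = 1.262, G_1 = 10^(−1.01/10) = 0.7925
  Stage 2: F_2 = 10^(1.08/10) = 1.282, G_2 = 10^(20.7/10) = 117.5
  Stage 3: F_3 = 10^(6.31/10) = 4.276, G_3 = 10^(−6.31/10) = 0.2339
Friis cascade:
  F = 1.262 + (1.282 − 1)/0.7925 + (4.276 − 1)/93.11 = 1.653
NF = 10 log₁₀(1.653) = 2.18 dB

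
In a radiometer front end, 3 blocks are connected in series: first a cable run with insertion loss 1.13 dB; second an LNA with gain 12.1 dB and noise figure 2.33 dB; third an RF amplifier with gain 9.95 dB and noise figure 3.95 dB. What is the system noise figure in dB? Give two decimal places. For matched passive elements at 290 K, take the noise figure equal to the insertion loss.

3.69 dB

Convert to linear (a loss of L dB is a gain of −L dB): F_i = 10^(NF_i/10), G_i = 10^(G_i,dB/10)
  Stage 1: F_1 = 10^(1.13/10) = 1.297, G_1 = 10^(−1.13/10) = 0.7709
  Stage 2: F_2 = 10^(2.33/10) = 1.710, G_2 = 10^(12.1/10) = 16.22
  Stage 3: F_3 = 10^(3.95/10) = 2.483, G_3 = 10^(9.95/10) = 9.886
Friis cascade:
  F = 1.297 + (1.710 − 1)/0.7709 + (2.483 − 1)/12.50 = 2.337
NF = 10 log₁₀(2.337) = 3.69 dB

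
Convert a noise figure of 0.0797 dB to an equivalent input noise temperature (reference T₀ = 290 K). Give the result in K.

F = 10^(0.0797/10) = 1.01852
T_e = (F − 1)·T₀ = (1.01852 − 1) × 290 = 5.37 K

5.37 K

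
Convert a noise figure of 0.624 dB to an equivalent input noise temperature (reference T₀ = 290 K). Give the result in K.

44.8 K

F = 10^(0.624/10) = 1.15452
T_e = (F − 1)·T₀ = (1.15452 − 1) × 290 = 44.8 K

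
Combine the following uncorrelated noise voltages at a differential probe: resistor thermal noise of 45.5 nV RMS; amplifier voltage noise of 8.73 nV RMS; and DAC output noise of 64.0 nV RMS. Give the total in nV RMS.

Uncorrelated sources add in power (mean-square): V_tot = √(ΣV_i²)
V_tot = √[(4.55×10⁻⁸)² + (8.73×10⁻⁹)² + (6.40×10⁻⁸)²] = 7.90×10⁻⁸ V = 79.0 nV

79.0 nV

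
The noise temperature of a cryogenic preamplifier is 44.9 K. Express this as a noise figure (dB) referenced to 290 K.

F = 1 + T_e/T₀ = 1 + 44.9/290 = 1.15483
NF = 10 log₁₀(1.15483) = 0.625 dB

0.625 dB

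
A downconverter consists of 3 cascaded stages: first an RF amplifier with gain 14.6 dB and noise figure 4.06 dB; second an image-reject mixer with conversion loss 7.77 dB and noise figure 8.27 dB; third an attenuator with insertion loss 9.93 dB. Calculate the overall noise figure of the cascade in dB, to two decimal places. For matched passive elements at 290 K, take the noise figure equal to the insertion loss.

6.61 dB

Convert to linear (a loss of L dB is a gain of −L dB): F_i = 10^(NF_i/10), G_i = 10^(G_i,dB/10)
  Stage 1: F_1 = 10^(4.06/10) = 2.547, G_1 = 10^(14.6/10) = 28.84
  Stage 2: F_2 = 10^(8.27/10) = 6.714, G_2 = 10^(−7.77/10) = 0.1671
  Stage 3: F_3 = 10^(9.93/10) = 9.840, G_3 = 10^(−9.93/10) = 0.1016
Friis cascade:
  F = 2.547 + (6.714 − 1)/28.84 + (9.840 − 1)/4.819 = 4.579
NF = 10 log₁₀(4.579) = 6.61 dB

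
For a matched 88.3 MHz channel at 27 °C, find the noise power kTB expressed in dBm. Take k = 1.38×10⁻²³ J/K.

−94.4 dBm

T = 27 °C + 273.15 = 300.15 K
P_n = kTB = 1.38×10⁻²³ × 300.15 × 8.83×10⁷ = 3.66×10⁻¹³ W
In dBm: 10 log₁₀(3.66×10⁻¹³ / 10⁻³) = −94.4 dBm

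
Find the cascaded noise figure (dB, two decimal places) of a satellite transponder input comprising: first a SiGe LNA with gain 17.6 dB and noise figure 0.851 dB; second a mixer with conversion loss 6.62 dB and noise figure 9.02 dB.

1.26 dB

Convert to linear (a loss of L dB is a gain of −L dB): F_i = 10^(NF_i/10), G_i = 10^(G_i,dB/10)
  Stage 1: F_1 = 10^(0.851/10) = 1.216, G_1 = 10^(17.6/10) = 57.54
  Stage 2: F_2 = 10^(9.02/10) = 7.980, G_2 = 10^(−6.62/10) = 0.2178
Friis cascade:
  F = 1.216 + (7.980 − 1)/57.54 = 1.338
NF = 10 log₁₀(1.338) = 1.26 dB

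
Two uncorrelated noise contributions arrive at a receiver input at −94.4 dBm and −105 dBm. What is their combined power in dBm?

Convert to linear, add, convert back:
P₁ = 3.63×10⁻¹³ W, P₂ = 3.16×10⁻¹⁴ W
P_tot = 3.95×10⁻¹³ W → 10 log₁₀(P_tot / 10⁻³) = −94.0 dBm

−94.0 dBm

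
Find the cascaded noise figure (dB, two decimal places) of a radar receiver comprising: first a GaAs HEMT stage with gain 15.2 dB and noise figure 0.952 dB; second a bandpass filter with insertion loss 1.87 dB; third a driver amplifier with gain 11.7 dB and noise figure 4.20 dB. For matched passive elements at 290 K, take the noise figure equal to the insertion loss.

Convert to linear (a loss of L dB is a gain of −L dB): F_i = 10^(NF_i/10), G_i = 10^(G_i,dB/10)
  Stage 1: F_1 = 10^(0.952/10) = 1.245, G_1 = 10^(15.2/10) = 33.11
  Stage 2: F_2 = 10^(1.87/10) = 1.538, G_2 = 10^(−1.87/10) = 0.6501
  Stage 3: F_3 = 10^(4.20/10) = 2.630, G_3 = 10^(11.7/10) = 14.79
Friis cascade:
  F = 1.245 + (1.538 − 1)/33.11 + (2.630 − 1)/21.53 = 1.337
NF = 10 log₁₀(1.337) = 1.26 dB

1.26 dB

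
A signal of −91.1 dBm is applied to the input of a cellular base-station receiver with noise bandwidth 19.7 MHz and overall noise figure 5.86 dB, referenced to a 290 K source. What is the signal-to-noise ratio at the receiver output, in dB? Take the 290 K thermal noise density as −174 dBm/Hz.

4.1 dB

Noise floor: N = −174 + 10 log₁₀(B) + NF
10 log₁₀(1.97×10⁷) = 72.94 dB
N = −174 + 72.94 + 5.86 = −95.20 dBm
SNR = P_sig − N = −91.1 − (−95.20) = 4.10 dB → 4.1 dB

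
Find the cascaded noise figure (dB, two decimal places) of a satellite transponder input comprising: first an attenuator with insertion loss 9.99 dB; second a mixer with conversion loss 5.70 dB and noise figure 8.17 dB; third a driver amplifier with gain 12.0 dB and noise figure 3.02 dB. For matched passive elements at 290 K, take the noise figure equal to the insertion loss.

20.12 dB

Convert to linear (a loss of L dB is a gain of −L dB): F_i = 10^(NF_i/10), G_i = 10^(G_i,dB/10)
  Stage 1: F_1 = 10^(9.99/10) = 9.977, G_1 = 10^(−9.99/10) = 0.1002
  Stage 2: F_2 = 10^(8.17/10) = 6.561, G_2 = 10^(−5.70/10) = 0.2692
  Stage 3: F_3 = 10^(3.02/10) = 2.004, G_3 = 10^(12.0/10) = 15.85
Friis cascade:
  F = 9.977 + (6.561 − 1)/0.1002 + (2.004 − 1)/0.02698 = 102.7
NF = 10 log₁₀(102.7) = 20.12 dB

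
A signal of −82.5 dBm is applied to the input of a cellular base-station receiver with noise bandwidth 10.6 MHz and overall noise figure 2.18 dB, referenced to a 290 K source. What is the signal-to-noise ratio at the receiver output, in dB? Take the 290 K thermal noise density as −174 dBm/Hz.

19.1 dB

Noise floor: N = −174 + 10 log₁₀(B) + NF
10 log₁₀(1.06×10⁷) = 70.25 dB
N = −174 + 70.25 + 2.18 = −101.57 dBm
SNR = P_sig − N = −82.5 − (−101.57) = 19.07 dB → 19.1 dB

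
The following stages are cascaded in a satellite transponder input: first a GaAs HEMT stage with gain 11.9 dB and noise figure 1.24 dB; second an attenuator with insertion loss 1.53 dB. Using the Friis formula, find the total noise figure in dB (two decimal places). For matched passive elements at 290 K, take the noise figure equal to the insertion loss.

Convert to linear (a loss of L dB is a gain of −L dB): F_i = 10^(NF_i/10), G_i = 10^(G_i,dB/10)
  Stage 1: F_1 = 10^(1.24/10) = 1.330, G_1 = 10^(11.9/10) = 15.49
  Stage 2: F_2 = 10^(1.53/10) = 1.422, G_2 = 10^(−1.53/10) = 0.7031
Friis cascade:
  F = 1.330 + (1.422 − 1)/15.49 = 1.358
NF = 10 log₁₀(1.358) = 1.33 dB

1.33 dB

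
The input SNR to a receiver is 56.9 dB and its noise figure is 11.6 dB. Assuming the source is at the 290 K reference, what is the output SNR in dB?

By definition F = SNR_in/SNR_out, so in dB: SNR_out = SNR_in − NF
SNR_out = 56.9 − 11.6 = 45.3 dB

45.3 dB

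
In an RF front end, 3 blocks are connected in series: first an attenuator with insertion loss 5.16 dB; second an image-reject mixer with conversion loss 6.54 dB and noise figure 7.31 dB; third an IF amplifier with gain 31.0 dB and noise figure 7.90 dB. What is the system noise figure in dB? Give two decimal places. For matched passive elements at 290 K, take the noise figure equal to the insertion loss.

19.73 dB

Convert to linear (a loss of L dB is a gain of −L dB): F_i = 10^(NF_i/10), G_i = 10^(G_i,dB/10)
  Stage 1: F_1 = 10^(5.16/10) = 3.281, G_1 = 10^(−5.16/10) = 0.3048
  Stage 2: F_2 = 10^(7.31/10) = 5.383, G_2 = 10^(−6.54/10) = 0.2218
  Stage 3: F_3 = 10^(7.90/10) = 6.166, G_3 = 10^(31.0/10) = 1259
Friis cascade:
  F = 3.281 + (5.383 − 1)/0.3048 + (6.166 − 1)/0.06761 = 94.07
NF = 10 log₁₀(94.07) = 19.73 dB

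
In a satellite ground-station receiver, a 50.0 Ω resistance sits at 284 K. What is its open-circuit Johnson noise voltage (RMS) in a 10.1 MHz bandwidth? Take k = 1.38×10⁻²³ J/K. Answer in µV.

V_n = √(4kTRB)
4kTRB = 4 × 1.38×10⁻²³ × 284 × 5.00×10¹ × 1.01×10⁷ = 7.92×10⁻¹² V²
V_n = √(7.92×10⁻¹²) = 2.81×10⁻⁶ V = 2.81 µV

2.81 µV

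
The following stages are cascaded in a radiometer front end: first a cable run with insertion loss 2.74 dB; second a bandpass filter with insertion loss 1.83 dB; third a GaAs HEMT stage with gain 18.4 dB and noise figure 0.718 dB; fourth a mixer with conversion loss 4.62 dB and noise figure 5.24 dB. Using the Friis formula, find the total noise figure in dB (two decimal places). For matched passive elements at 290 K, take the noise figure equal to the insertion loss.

5.41 dB

Convert to linear (a loss of L dB is a gain of −L dB): F_i = 10^(NF_i/10), G_i = 10^(G_i,dB/10)
  Stage 1: F_1 = 10^(2.74/10) = 1.879, G_1 = 10^(−2.74/10) = 0.5321
  Stage 2: F_2 = 10^(1.83/10) = 1.524, G_2 = 10^(−1.83/10) = 0.6561
  Stage 3: F_3 = 10^(0.718/10) = 1.180, G_3 = 10^(18.4/10) = 69.18
  Stage 4: F_4 = 10^(5.24/10) = 3.342, G_4 = 10^(−4.62/10) = 0.3451
Friis cascade:
  F = 1.879 + (1.524 − 1)/0.5321 + (1.180 − 1)/0.3491 + (3.342 − 1)/24.15 = 3.476
NF = 10 log₁₀(3.476) = 5.41 dB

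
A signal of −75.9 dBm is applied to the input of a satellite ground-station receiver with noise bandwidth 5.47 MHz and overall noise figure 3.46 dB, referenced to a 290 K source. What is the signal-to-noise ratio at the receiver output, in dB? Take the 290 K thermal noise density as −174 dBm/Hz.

27.3 dB

Noise floor: N = −174 + 10 log₁₀(B) + NF
10 log₁₀(5.47×10⁶) = 67.38 dB
N = −174 + 67.38 + 3.46 = −103.16 dBm
SNR = P_sig − N = −75.9 − (−103.16) = 27.26 dB → 27.3 dB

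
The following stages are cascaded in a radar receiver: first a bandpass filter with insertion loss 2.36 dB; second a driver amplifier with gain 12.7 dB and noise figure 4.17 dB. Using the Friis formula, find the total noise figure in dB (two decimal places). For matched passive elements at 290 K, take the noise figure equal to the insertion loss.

6.53 dB

Convert to linear (a loss of L dB is a gain of −L dB): F_i = 10^(NF_i/10), G_i = 10^(G_i,dB/10)
  Stage 1: F_1 = 10^(2.36/10) = 1.722, G_1 = 10^(−2.36/10) = 0.5808
  Stage 2: F_2 = 10^(4.17/10) = 2.612, G_2 = 10^(12.7/10) = 18.62
Friis cascade:
  F = 1.722 + (2.612 − 1)/0.5808 = 4.498
NF = 10 log₁₀(4.498) = 6.53 dB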